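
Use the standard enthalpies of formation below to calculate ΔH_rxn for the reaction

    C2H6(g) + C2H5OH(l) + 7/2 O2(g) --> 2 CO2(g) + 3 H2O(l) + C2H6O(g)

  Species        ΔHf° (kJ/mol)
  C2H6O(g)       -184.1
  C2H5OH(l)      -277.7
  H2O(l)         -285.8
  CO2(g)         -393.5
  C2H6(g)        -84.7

ΔH_rxn = -1466.1 kJ/mol

Products: 2·(-393.5) + 3·(-285.8) + 1·(-184.1) = -1828.5
Reactants: 1·(-84.7) + 1·(-277.7) + 7/2·(+0.0) = -362.4
ΔH_rxn = (-1828.5) − (-362.4) = -1466.1 kJ/mol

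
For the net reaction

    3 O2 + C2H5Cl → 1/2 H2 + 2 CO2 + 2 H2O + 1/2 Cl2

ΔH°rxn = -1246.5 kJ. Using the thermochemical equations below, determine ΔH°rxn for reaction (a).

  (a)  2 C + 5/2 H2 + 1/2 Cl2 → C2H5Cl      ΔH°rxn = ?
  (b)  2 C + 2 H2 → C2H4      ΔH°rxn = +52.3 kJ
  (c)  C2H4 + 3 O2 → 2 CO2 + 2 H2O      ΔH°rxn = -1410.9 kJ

(a) reversed (reverse to put C2H5Cl on the reactant side): contributes −x
(b) as written: +52.3 kJ
(c) as written (CO2 already on the product side): -1410.9 kJ
-1246.5 = (+52.3) + (-1410.9) − x
x = (-1246.5 − (-1358.6)) / (-1) = -112.1 kJ

ΔH°rxn = -112.1 kJ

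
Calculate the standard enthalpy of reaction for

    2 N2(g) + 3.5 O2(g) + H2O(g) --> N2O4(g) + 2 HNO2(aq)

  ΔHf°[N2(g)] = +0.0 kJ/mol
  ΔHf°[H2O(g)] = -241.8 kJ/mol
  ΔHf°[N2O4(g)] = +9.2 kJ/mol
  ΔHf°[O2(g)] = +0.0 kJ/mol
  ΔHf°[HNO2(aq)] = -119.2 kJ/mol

Products: 1·(+9.2) + 2·(-119.2) = -229.2
Reactants: 2·(+0.0) + 7/2·(+0.0) + 1·(-241.8) = -241.8
ΔH° = (-229.2) − (-241.8) = 12.6 kJ/mol

ΔH° = 12.6 kJ/mol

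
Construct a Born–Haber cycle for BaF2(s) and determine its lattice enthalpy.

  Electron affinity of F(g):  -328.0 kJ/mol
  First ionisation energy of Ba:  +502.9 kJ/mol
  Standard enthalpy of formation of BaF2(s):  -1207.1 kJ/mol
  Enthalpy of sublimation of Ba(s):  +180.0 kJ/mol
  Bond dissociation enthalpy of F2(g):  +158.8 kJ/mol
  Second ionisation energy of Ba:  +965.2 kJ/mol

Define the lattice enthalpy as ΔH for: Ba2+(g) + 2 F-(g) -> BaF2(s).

ΔHf° = 1·ΔHsub + 1·(ΣIE) + 1·D(F2) + 2·EA + U
-1207.1 = 1·(+180.0) + 1·(+1468.1) + 1·(+158.8) + 2·(-328.0) + U
U = -1207.1 − (+1150.9) = -2358.0 kJ/mol

U = -2358.0 kJ/mol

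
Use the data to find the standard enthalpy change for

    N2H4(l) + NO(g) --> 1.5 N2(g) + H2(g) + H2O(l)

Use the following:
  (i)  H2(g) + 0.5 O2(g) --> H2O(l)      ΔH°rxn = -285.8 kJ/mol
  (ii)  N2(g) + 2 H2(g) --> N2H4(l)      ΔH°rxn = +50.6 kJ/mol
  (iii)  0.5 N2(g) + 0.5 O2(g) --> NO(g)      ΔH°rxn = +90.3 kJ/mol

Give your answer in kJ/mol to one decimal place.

(i) as written (H2O(l) already on the product side): -285.8 kJ/mol
(ii) reversed (N2H4(l) must end up as a reactant): -50.6 kJ/mol
(iii) reversed (NO(g) must end up as a reactant): -90.3 kJ/mol
Summing the manipulated equations, ΔH°rxn = (1)·(-285.8) + (-1)·(+50.6) + (-1)·(+90.3) = -426.7 kJ/mol

ΔH°rxn = -426.7 kJ/mol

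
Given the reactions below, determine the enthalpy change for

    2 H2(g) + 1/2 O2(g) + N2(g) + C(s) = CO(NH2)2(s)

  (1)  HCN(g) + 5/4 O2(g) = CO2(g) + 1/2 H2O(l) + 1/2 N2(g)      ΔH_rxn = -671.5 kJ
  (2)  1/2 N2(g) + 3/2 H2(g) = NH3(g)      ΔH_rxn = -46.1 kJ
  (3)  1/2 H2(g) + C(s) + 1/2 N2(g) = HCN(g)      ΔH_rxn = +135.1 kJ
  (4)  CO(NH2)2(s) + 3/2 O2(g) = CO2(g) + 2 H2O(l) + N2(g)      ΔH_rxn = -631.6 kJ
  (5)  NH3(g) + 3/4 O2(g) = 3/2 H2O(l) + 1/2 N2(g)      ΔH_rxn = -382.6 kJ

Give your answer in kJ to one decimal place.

ΔH_rxn = -333.5 kJ

(1) as written: -671.5 kJ
(2) as written: -46.1 kJ
(3) as written (C(s) already on the reactant side): +135.1 kJ
(4) reversed (reverse to put CO(NH2)2(s) on the product side): +631.6 kJ
(5) as written: -382.6 kJ
ΔH_rxn = (-671.5) + (-46.1) + (+135.1) + (+631.6) + (-382.6) = -333.5 kJ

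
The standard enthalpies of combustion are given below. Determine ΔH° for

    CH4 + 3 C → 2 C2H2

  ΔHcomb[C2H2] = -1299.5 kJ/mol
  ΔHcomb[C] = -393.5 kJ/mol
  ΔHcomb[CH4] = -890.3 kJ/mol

With combustion enthalpies, reactants minus products:
= [1·(-890.3) + 3·(-393.5)] − [2·(-1299.5)]
= 528.2 kJ/mol

ΔH° = 528.2 kJ/mol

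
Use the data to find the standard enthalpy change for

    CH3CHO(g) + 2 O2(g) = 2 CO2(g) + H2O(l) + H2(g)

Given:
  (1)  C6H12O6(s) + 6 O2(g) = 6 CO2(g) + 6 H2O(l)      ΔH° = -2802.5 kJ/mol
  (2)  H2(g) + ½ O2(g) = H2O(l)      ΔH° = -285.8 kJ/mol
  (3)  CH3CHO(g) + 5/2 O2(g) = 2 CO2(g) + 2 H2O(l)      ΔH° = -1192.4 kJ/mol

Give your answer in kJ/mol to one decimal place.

(1): not needed (C6H12O6(s) appears nowhere else).
(2) reversed (reverse to put H2(g) on the product side): +285.8 kJ/mol
(3) as written (CH3CHO(g) already on the reactant side): -1192.4 kJ/mol
ΔH° = (+285.8) + (-1192.4) = -906.6 kJ/mol

ΔH° = -906.6 kJ/mol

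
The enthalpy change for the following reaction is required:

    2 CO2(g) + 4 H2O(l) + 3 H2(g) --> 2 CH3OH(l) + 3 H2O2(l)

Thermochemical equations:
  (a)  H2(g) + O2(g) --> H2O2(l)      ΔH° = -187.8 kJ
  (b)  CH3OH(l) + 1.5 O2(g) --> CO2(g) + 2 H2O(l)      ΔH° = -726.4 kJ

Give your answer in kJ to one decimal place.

(a) × 3 (×3 to match 3 H2O2(l) in the target): (3)·(-187.8) = -563.4 kJ
(b) reversed and × 2 (CH3OH(l) must end up as a product; ×2 to match 2 CH3OH(l) in the target): (-2)·(-726.4) = +1452.8 kJ
ΔH° = (-563.4) + (+1452.8) = 889.4 kJ

ΔH° = 889.4 kJ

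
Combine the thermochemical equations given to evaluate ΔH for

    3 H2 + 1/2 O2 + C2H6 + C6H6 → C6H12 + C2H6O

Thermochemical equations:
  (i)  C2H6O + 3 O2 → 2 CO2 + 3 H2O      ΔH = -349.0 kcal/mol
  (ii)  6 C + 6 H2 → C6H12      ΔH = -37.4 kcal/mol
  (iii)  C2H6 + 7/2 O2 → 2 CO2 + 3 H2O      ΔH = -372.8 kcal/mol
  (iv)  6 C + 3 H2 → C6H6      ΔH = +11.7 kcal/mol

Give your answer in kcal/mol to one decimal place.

ΔH = -72.9 kcal/mol

(i) reversed: +349.0 kcal/mol
(ii) as written: -37.4 kcal/mol
(iii) as written: -372.8 kcal/mol
(iv) reversed: -11.7 kcal/mol
Combining the equations, ΔH = (+349.0) + (-37.4) + (-372.8) + (-11.7) = -72.9 kcal/mol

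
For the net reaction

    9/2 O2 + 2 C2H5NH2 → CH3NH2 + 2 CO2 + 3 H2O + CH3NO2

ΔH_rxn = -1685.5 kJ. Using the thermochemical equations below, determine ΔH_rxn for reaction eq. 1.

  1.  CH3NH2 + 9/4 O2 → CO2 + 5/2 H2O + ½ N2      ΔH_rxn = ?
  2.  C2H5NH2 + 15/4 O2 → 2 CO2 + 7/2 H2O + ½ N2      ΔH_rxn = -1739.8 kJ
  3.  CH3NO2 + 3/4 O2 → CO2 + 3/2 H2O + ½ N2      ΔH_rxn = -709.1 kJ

ΔH_rxn = -1085.0 kJ

eq. 1 reversed: contributes −x
eq. 2 × 2: (2)·(-1739.8) = -3479.6 kJ
eq. 3 reversed: +709.1 kJ
-1685.5 = (-3479.6) + (+709.1) − x
x = (-1685.5 − (-2770.5)) / (-1) = -1085.0 kJ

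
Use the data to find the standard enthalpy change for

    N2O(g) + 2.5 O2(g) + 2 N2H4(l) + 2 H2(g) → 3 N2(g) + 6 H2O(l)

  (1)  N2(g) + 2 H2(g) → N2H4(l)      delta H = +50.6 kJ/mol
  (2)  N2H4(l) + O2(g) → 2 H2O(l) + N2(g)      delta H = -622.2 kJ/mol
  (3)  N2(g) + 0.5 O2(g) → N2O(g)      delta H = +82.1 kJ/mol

(1) as written: +50.6 kJ/mol
(2) × 3: (3)·(-622.2) = -1866.6 kJ/mol
(3) reversed: -82.1 kJ/mol
delta H = (1)·(+50.6) + (3)·(-622.2) + (-1)·(+82.1) = -1898.1 kJ/mol

delta H = -1898.1 kJ/mol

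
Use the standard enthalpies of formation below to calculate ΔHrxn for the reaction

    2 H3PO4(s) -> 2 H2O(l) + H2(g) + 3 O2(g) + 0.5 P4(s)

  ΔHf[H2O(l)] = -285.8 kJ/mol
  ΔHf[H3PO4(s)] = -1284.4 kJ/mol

ΔHrxn = 1997.2 kJ/mol

ΔH°rxn = Σ nΔHf°(products) − Σ nΔHf°(reactants).
Products: 2·(-285.8) + 1·(+0.0) + 3·(+0.0) + 1/2·(+0.0) = -571.6
Reactants: 2·(-1284.4) = -2568.8
ΔHrxn = (-571.6) − (-2568.8) = 1997.2 kJ/mol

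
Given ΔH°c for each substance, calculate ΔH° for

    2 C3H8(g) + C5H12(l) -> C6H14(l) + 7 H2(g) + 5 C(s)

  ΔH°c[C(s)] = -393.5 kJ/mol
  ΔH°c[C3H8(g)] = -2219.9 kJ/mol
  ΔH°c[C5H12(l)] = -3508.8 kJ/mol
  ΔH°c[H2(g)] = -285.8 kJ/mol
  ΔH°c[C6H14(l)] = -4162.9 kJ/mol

ΔH° = 182.4 kJ/mol

Using ΔH = Σ nΔHc°(reactants) − Σ nΔHc°(products):
= [2·(-2219.9) + 1·(-3508.8)] − [1·(-4162.9) + 7·(-285.8) + 5·(-393.5)]
= 182.4 kJ/mol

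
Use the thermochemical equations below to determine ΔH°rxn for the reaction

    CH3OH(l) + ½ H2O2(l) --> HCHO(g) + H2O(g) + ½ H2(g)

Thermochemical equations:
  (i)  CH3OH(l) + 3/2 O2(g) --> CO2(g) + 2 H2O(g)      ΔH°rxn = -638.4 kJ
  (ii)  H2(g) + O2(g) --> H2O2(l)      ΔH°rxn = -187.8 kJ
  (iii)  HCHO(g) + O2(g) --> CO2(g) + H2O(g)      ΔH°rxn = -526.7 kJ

(i) as written: -638.4 kJ
(ii) reversed and × 1/2: (-1/2)·(-187.8) = +93.9 kJ
(iii) reversed: +526.7 kJ
ΔH°rxn = (-638.4) + (+93.9) + (+526.7) = -17.8 kJ

ΔH°rxn = -17.8 kJ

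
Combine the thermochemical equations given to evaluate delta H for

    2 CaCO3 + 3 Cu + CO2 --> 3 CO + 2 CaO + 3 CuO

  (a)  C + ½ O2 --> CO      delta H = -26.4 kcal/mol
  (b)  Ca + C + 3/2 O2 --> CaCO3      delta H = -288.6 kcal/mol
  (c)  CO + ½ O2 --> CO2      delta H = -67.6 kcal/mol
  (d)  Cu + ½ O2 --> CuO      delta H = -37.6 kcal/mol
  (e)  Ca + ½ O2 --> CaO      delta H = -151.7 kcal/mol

(a) × 2: (2)·(-26.4) = -52.8 kcal/mol
(b) reversed and × 2: (-2)·(-288.6) = +577.2 kcal/mol
(c) reversed: +67.6 kcal/mol
(d) × 3: (3)·(-37.6) = -112.8 kcal/mol
(e) × 2: (2)·(-151.7) = -303.4 kcal/mol
delta H = (2)·(-26.4) + (-2)·(-288.6) + (-1)·(-67.6) + (3)·(-37.6) + (2)·(-151.7) = 175.8 kcal/mol

delta H = 175.8 kcal/mol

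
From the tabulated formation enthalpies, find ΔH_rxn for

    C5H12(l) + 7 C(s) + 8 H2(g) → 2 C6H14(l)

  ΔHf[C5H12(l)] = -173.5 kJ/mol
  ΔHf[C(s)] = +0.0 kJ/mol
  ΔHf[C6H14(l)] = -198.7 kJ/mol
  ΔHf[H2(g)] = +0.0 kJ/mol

ΔH_rxn = -223.9 kJ/mol

ΔH°rxn = Σ nΔHf°(products) − Σ nΔHf°(reactants).
Products: 2·(-198.7) = -397.4
Reactants: 1·(-173.5) + 7·(+0.0) + 8·(+0.0) = -173.5
ΔH_rxn = (-397.4) − (-173.5) = -223.9 kJ/mol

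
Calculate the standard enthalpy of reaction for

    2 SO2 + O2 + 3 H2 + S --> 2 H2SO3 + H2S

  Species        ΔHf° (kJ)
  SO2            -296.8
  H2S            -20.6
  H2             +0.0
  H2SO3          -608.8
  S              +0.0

ΔH°rxn = -644.6 kJ

ΔH°rxn = Σ nΔHf°(products) − Σ nΔHf°(reactants).
Products: 2·(-608.8) + 1·(-20.6) = -1238.2
Reactants: 2·(-296.8) + 1·(+0.0) + 3·(+0.0) + 1·(+0.0) = -593.6
ΔH°rxn = (-1238.2) − (-593.6) = -644.6 kJ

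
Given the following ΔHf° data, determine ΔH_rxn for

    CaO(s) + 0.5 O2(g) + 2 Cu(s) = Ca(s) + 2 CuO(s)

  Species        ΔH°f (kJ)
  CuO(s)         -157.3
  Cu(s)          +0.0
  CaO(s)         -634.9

Products: 1·(+0.0) + 2·(-157.3) = -314.6
Reactants: 1·(-634.9) + 1/2·(+0.0) + 2·(+0.0) = -634.9
ΔH_rxn = (-314.6) − (-634.9) = 320.3 kJ

ΔH_rxn = 320.3 kJ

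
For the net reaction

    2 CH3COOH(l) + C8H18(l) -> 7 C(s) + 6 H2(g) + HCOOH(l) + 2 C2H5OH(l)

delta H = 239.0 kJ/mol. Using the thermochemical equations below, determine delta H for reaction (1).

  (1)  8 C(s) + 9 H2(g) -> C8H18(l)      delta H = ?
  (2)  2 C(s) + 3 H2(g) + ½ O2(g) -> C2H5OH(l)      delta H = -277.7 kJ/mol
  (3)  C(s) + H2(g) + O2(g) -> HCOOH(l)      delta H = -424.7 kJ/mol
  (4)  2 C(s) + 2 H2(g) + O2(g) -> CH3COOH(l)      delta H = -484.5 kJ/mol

delta H = -250.1 kJ/mol

(1) reversed: contributes −x
(2) × 2: (2)·(-277.7) = -555.4 kJ/mol
(3) as written: -424.7 kJ/mol
(4) reversed and × 2: (-2)·(-484.5) = +969.0 kJ/mol
+239.0 = (-555.4) + (-424.7) + (+969.0) − x
x = (+239.0 − (-11.1)) / (-1) = -250.1 kJ/mol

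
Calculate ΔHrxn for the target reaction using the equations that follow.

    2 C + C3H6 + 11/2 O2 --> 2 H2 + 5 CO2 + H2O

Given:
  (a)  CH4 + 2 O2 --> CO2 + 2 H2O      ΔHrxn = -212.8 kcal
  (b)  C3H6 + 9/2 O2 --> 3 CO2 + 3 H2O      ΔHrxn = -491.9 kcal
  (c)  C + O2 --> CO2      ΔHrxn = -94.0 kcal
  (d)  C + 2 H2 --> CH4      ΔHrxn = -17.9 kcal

ΔHrxn = -543.2 kcal

(a) reversed: +212.8 kcal
(b) as written (C3H6 already on the reactant side): -491.9 kcal
(c) × 3: (3)·(-94.0) = -282.0 kcal
(d) reversed (reverse to put H2 on the product side): +17.9 kcal
Combining the equations, ΔHrxn = (+212.8) + (-491.9) + (-282.0) + (+17.9) = -543.2 kcal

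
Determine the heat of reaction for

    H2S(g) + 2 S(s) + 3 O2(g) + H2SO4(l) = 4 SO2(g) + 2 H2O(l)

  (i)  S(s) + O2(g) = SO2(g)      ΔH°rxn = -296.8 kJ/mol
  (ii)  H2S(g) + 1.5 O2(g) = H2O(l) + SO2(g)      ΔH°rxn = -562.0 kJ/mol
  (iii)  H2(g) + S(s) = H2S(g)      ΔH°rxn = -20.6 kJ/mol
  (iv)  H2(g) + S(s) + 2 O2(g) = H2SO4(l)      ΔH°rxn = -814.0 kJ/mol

ΔH°rxn = -924.2 kJ/mol

(i) × 2: (2)·(-296.8) = -593.6 kJ/mol
(ii) × 2 (scale by 2 for the 2 H2O(l)): (2)·(-562.0) = -1124.0 kJ/mol
(iii) as written: -20.6 kJ/mol
(iv) reversed (reverse to put H2SO4(l) on the reactant side): +814.0 kJ/mol
ΔH°rxn = (2)·(-296.8) + (2)·(-562.0) + (1)·(-20.6) + (-1)·(-814.0) = -924.2 kJ/mol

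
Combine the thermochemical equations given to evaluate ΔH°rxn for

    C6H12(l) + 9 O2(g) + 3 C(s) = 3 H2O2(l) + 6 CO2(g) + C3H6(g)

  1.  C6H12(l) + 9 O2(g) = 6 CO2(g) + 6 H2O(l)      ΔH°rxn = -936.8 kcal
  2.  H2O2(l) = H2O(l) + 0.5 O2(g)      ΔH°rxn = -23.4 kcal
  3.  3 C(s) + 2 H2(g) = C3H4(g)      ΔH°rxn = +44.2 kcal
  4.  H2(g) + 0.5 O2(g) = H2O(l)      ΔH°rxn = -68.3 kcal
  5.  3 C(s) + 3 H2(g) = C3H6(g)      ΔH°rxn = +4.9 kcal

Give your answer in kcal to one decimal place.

eq. 1 as written: -936.8 kcal
eq. 2 reversed and × 3: (-3)·(-23.4) = +70.2 kcal
eq. 3: not needed.
eq. 4 reversed and × 3: (-3)·(-68.3) = +204.9 kcal
eq. 5 as written: +4.9 kcal
ΔH°rxn = (1)·(-936.8) + (-3)·(-23.4) + (-3)·(-68.3) + (1)·(+4.9) = -656.8 kcal

ΔH°rxn = -656.8 kcal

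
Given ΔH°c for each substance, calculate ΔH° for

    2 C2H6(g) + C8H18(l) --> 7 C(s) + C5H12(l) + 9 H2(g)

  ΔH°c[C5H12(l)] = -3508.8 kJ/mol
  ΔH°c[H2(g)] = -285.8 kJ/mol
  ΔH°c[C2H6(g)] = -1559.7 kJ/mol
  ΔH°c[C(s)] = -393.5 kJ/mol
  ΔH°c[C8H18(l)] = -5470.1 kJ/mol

Using ΔH = Σ nΔHc°(reactants) − Σ nΔHc°(products):
= [2·(-1559.7) + 1·(-5470.1)] − [7·(-393.5) + 1·(-3508.8) + 9·(-285.8)]
= 246.0 kJ/mol

ΔH° = 246.0 kJ/mol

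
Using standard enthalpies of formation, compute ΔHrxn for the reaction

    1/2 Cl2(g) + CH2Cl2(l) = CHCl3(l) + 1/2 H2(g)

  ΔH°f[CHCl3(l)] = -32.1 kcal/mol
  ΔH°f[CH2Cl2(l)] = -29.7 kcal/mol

ΔHrxn = -2.4 kcal/mol

ΔH°rxn = Σ nΔHf°(products) − Σ nΔHf°(reactants).
Products: 1·(-32.1) + 1/2·(+0.0) = -32.1
Reactants: 1/2·(+0.0) + 1·(-29.7) = -29.7
ΔHrxn = (-32.1) − (-29.7) = -2.4 kcal/mol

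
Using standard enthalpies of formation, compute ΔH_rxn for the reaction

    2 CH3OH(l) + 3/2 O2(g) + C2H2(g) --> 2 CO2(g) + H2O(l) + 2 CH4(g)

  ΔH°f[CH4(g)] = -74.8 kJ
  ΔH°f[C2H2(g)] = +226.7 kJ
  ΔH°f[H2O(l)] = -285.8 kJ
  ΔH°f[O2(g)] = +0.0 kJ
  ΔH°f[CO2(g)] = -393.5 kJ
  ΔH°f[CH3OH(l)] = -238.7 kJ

Products: 2·(-393.5) + 1·(-285.8) + 2·(-74.8) = -1222.4
Reactants: 2·(-238.7) + 3/2·(+0.0) + 1·(+226.7) = -250.7
ΔH_rxn = (-1222.4) − (-250.7) = -971.7 kJ

ΔH_rxn = -971.7 kJ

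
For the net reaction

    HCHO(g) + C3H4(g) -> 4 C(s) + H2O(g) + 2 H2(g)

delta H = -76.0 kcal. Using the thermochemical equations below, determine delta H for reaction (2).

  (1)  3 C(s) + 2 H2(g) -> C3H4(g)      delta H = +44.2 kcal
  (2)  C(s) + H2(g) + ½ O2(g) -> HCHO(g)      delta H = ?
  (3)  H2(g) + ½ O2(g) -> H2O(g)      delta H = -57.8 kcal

(1) reversed: -44.2 kcal
(2) reversed: contributes −x
(3) as written: -57.8 kcal
-76.0 = (-44.2) + (-57.8) − x
x = (-76.0 − (-102.0)) / (-1) = -26.0 kcal

delta H = -26.0 kcal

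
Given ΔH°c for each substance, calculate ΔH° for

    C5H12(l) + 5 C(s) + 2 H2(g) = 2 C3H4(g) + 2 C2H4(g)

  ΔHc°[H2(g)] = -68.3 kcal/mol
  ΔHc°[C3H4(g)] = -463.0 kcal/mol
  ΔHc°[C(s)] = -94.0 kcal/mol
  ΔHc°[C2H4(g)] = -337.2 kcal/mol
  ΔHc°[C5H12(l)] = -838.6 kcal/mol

ΔH° = 155.2 kcal/mol

Using ΔH = Σ nΔHc°(reactants) − Σ nΔHc°(products):
= [1·(-838.6) + 5·(-94.0) + 2·(-68.3)] − [2·(-463.0) + 2·(-337.2)]
= 155.2 kcal/mol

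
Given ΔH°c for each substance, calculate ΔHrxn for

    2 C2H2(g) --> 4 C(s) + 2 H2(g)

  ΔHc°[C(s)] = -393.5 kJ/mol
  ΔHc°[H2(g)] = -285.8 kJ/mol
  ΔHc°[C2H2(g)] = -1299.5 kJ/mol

ΔHrxn = -453.4 kJ/mol

Using ΔH = Σ nΔHc°(reactants) − Σ nΔHc°(products):
= [2·(-1299.5)] − [4·(-393.5) + 2·(-285.8)]
= -453.4 kJ/mol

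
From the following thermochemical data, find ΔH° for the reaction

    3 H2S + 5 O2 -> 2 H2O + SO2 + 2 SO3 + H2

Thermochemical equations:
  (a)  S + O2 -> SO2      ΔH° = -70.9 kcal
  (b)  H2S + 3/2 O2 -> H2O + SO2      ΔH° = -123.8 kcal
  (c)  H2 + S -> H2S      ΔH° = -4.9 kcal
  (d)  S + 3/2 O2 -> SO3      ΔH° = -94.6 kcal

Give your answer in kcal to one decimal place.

(a) reversed: +70.9 kcal
(b) × 2 (scale by 2 for the 2 H2O): (2)·(-123.8) = -247.6 kcal
(c) reversed (H2 must end up as a product): +4.9 kcal
(d) × 2 (scale by 2 for the 2 SO3): (2)·(-94.6) = -189.2 kcal
ΔH° = (+70.9) + (-247.6) + (+4.9) + (-189.2) = -361.0 kcal

ΔH° = -361.0 kcal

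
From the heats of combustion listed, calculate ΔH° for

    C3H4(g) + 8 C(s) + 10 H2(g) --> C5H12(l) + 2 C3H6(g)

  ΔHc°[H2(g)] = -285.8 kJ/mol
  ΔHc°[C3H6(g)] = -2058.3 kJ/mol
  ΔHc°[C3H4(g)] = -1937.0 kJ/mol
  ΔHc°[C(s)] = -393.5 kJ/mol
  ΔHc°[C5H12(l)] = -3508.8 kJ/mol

ΔH° = -317.6 kJ/mol

With combustion enthalpies, reactants minus products:
= [1·(-1937.0) + 8·(-393.5) + 10·(-285.8)] − [1·(-3508.8) + 2·(-2058.3)]
= -317.6 kJ/mol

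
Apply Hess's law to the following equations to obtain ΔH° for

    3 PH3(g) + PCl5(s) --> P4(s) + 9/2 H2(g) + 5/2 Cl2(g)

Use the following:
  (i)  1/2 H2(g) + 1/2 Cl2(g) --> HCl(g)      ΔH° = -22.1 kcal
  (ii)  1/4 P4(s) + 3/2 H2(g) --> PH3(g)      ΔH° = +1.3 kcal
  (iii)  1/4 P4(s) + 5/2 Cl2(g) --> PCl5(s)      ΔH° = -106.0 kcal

ΔH° = 102.1 kcal

(i): not needed (HCl(g) appears nowhere else).
(ii) reversed and × 3 (reverse to put PH3(g) on the reactant side; scale by 3 for the 3 PH3(g)): (-3)·(+1.3) = -3.9 kcal
(iii) reversed (reverse to put PCl5(s) on the reactant side): +106.0 kcal
Since enthalpy is a state function, ΔH° = (-3.9) + (+106.0) = 102.1 kcal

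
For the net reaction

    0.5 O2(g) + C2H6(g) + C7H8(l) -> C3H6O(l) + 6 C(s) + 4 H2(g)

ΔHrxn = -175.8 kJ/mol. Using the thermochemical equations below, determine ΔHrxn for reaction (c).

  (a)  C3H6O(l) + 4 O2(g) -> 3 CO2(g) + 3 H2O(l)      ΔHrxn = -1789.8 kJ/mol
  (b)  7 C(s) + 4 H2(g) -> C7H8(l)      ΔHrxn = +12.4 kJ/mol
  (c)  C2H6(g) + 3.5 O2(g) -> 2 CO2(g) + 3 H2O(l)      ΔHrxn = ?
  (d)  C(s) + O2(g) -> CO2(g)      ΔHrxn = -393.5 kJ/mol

ΔHrxn = -1559.7 kJ/mol

(a) reversed: +1789.8 kJ/mol
(b) reversed: -12.4 kJ/mol
(c) as written: contributes x
(d) as written: -393.5 kJ/mol
-175.8 = (+1789.8) + (-12.4) + (-393.5) + x
x = (-175.8 − (+1383.9)) / (1) = -1559.7 kJ/mol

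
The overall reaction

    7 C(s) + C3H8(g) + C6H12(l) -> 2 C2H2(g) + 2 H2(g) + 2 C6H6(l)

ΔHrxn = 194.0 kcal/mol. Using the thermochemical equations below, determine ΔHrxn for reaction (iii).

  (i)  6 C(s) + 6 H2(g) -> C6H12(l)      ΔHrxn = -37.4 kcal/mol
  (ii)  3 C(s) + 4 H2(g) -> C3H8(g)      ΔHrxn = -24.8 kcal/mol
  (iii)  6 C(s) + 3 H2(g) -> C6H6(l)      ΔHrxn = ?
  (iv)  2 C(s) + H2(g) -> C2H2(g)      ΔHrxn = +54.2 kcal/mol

(i) reversed (C6H12(l) must end up as a reactant): +37.4 kcal/mol
(ii) reversed (reverse to put C3H8(g) on the reactant side): +24.8 kcal/mol
(iii) × 2 (scale by 2 for the 2 C6H6(l)): contributes 2·x
(iv) × 2 (scale by 2 for the 2 C2H2(g)): (2)·(+54.2) = +108.4 kcal/mol
+194.0 = (+37.4) + (+24.8) + (+108.4) + 2·x
x = (+194.0 − (+170.6)) / (2) = 11.7 kcal/mol

ΔHrxn = 11.7 kcal/mol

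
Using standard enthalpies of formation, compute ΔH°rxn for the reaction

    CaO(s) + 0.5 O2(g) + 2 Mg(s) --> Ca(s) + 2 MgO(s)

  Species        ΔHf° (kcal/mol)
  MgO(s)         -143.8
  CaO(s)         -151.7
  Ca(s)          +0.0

ΔH°rxn = -135.9 kcal/mol

Products: 1·(+0.0) + 2·(-143.8) = -287.6
Reactants: 1·(-151.7) + 1/2·(+0.0) + 2·(+0.0) = -151.7
ΔH°rxn = (-287.6) − (-151.7) = -135.9 kcal/mol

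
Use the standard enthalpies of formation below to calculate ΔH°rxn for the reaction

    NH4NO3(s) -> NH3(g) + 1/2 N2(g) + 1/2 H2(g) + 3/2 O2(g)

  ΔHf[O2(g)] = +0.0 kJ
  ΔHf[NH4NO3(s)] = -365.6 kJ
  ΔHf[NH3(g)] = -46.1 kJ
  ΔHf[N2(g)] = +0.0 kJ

ΔH°rxn = 319.5 kJ

Products: 1·(-46.1) + 1/2·(+0.0) + 1/2·(+0.0) + 3/2·(+0.0) = -46.1
Reactants: 1·(-365.6) = -365.6
ΔH°rxn = (-46.1) − (-365.6) = 319.5 kJ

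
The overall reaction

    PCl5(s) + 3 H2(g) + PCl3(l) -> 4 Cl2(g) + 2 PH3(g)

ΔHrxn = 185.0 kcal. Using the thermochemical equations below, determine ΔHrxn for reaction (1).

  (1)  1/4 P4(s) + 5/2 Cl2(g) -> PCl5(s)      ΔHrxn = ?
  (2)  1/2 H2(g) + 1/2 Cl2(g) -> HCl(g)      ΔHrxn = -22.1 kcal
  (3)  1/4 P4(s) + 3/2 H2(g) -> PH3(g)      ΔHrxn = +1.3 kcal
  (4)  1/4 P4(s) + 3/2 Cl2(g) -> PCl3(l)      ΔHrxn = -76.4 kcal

ΔHrxn = -106.0 kcal

(1) reversed: contributes −x
(2): not needed.
(3) × 2: (2)·(+1.3) = +2.6 kcal
(4) reversed: +76.4 kcal
+185.0 = (+2.6) + (+76.4) − x
x = (+185.0 − (+79.0)) / (-1) = -106.0 kcal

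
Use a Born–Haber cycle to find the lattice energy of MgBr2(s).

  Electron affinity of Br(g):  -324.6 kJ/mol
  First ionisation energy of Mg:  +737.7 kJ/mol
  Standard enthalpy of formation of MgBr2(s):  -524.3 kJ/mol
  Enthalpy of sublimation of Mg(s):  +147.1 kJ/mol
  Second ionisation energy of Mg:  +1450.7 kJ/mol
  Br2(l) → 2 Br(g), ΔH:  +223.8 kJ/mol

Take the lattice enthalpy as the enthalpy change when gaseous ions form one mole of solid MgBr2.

ΔHf° = 1·ΔHsub + 1·(ΣIE) + 1·D(Br2) + 2·EA + U
-524.3 = 1·(+147.1) + 1·(+2188.4) + 1·(+223.8) + 2·(-324.6) + U
U = -524.3 − (+1910.1) = -2434.4 kJ/mol

U = -2434.4 kJ/mol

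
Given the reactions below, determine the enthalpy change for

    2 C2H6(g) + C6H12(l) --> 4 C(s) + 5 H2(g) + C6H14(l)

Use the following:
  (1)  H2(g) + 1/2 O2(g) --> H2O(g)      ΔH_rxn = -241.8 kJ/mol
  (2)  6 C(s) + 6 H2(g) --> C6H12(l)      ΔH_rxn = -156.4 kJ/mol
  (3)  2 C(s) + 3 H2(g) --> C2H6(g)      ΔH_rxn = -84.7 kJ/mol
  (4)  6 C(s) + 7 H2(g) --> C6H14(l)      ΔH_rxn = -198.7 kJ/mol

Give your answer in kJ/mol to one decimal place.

(1): not needed (H2O(g) appears nowhere else).
(2) reversed (C6H12(l) must end up as a reactant): +156.4 kJ/mol
(3) reversed and × 2 (reverse to put C2H6(g) on the reactant side; scale by 2 for the 2 C2H6(g)): (-2)·(-84.7) = +169.4 kJ/mol
(4) as written (C6H14(l) already on the product side): -198.7 kJ/mol
ΔH_rxn = (-1)·(-156.4) + (-2)·(-84.7) + (1)·(-198.7) = 127.1 kJ/mol

ΔH_rxn = 127.1 kJ/mol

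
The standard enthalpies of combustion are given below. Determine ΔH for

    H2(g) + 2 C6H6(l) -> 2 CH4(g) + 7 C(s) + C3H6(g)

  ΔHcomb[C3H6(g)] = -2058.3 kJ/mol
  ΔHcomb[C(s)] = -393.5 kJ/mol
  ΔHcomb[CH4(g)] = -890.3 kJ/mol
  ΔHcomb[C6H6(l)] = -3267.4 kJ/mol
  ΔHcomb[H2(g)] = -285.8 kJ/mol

ΔH = -227.2 kJ/mol

With combustion enthalpies, reactants minus products:
= [1·(-285.8) + 2·(-3267.4)] − [2·(-890.3) + 7·(-393.5) + 1·(-2058.3)]
= -227.2 kJ/mol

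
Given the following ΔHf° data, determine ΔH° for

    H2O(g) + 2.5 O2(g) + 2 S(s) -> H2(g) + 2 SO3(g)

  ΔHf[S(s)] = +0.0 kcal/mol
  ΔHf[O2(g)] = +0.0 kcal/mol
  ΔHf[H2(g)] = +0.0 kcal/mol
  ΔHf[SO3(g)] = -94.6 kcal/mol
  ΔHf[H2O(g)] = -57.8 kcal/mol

Products: 1·(+0.0) + 2·(-94.6) = -189.2
Reactants: 1·(-57.8) + 5/2·(+0.0) + 2·(+0.0) = -57.8
ΔH° = (-189.2) − (-57.8) = -131.4 kcal/mol

ΔH° = -131.4 kcal/mol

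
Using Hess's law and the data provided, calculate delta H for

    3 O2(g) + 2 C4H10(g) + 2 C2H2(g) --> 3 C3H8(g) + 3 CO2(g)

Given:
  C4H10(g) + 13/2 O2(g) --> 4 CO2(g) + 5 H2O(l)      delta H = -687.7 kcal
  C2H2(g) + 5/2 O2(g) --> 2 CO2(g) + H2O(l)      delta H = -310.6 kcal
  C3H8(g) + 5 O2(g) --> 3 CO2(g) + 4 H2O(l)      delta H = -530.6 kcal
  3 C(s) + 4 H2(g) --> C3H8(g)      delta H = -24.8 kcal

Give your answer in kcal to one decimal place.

equation 1 × 2 (scale by 2 for the 2 C4H10(g)): (2)·(-687.7) = -1375.4 kcal
equation 2 × 2 (scale by 2 for the 2 C2H2(g)): (2)·(-310.6) = -621.2 kcal
equation 3 reversed and × 3: (-3)·(-530.6) = +1591.8 kcal
equation 4: not needed (C(s) appears nowhere else).
By Hess's law, delta H = (-1375.4) + (-621.2) + (+1591.8) = -404.8 kcal

delta H = -404.8 kcal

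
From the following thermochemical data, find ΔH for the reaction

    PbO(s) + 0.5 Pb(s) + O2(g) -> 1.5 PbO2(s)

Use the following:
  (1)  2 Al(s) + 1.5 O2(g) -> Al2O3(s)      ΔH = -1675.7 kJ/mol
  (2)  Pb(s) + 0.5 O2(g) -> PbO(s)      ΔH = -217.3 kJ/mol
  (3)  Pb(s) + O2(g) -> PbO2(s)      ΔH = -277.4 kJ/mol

(1): not needed.
(2) reversed: +217.3 kJ/mol
(3) × 3/2: (3/2)·(-277.4) = -416.1 kJ/mol
Since enthalpy is a state function, ΔH = (+217.3) + (-416.1) = -198.8 kJ/mol

ΔH = -198.8 kJ/mol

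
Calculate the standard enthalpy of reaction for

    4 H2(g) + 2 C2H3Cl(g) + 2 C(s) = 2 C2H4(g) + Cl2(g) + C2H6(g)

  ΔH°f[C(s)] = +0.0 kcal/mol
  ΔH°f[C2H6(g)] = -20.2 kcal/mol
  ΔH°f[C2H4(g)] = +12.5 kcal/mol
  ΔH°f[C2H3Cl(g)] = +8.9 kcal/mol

Products: 2·(+12.5) + 1·(+0.0) + 1·(-20.2) = +4.8
Reactants: 4·(+0.0) + 2·(+8.9) + 2·(+0.0) = +17.8
ΔH°rxn = (+4.8) − (+17.8) = -13.0 kcal/mol

ΔH°rxn = -13.0 kcal/mol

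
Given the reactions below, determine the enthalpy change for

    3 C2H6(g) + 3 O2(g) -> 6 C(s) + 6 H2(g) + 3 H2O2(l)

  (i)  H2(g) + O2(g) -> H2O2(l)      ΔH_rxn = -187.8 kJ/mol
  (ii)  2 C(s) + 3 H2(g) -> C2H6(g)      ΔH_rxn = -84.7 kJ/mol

(i) × 3: (3)·(-187.8) = -563.4 kJ/mol
(ii) reversed and × 3: (-3)·(-84.7) = +254.1 kJ/mol
Summing the manipulated equations, ΔH_rxn = (3)·(-187.8) + (-3)·(-84.7) = -309.3 kJ/mol

ΔH_rxn = -309.3 kJ/mol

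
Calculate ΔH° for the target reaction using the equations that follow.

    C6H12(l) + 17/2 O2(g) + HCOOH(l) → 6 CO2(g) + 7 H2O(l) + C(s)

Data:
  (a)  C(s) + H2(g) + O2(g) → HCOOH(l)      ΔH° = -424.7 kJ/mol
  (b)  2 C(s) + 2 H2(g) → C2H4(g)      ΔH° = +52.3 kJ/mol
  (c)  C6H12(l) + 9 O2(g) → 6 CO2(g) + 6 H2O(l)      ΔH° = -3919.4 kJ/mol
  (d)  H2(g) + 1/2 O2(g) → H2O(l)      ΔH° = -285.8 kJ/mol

(a) reversed: +424.7 kJ/mol
(b): not needed.
(c) as written: -3919.4 kJ/mol
(d) as written: -285.8 kJ/mol
ΔH° = (+424.7) + (-3919.4) + (-285.8) = -3780.5 kJ/mol

ΔH° = -3780.5 kJ/mol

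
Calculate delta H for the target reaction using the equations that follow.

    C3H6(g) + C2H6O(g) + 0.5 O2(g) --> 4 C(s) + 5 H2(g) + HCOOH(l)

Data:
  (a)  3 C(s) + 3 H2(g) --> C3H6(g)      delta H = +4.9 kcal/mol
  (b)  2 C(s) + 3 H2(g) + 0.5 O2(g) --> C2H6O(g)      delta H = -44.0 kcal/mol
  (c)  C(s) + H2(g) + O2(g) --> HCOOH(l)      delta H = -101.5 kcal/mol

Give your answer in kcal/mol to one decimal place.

(a) reversed (C3H6(g) must end up as a reactant): -4.9 kcal/mol
(b) reversed (C2H6O(g) must end up as a reactant): +44.0 kcal/mol
(c) as written (HCOOH(l) already on the product side): -101.5 kcal/mol
Since enthalpy is a state function, delta H = (-4.9) + (+44.0) + (-101.5) = -62.4 kcal/mol

delta H = -62.4 kcal/mol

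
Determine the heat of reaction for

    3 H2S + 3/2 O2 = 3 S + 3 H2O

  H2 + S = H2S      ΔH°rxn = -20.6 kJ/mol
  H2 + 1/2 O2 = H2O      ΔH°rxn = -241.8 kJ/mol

ΔH°rxn = -663.6 kJ/mol

equation 1 reversed and × 3: (-3)·(-20.6) = +61.8 kJ/mol
equation 2 × 3: (3)·(-241.8) = -725.4 kJ/mol
Since enthalpy is a state function, ΔH°rxn = (+61.8) + (-725.4) = -663.6 kJ/mol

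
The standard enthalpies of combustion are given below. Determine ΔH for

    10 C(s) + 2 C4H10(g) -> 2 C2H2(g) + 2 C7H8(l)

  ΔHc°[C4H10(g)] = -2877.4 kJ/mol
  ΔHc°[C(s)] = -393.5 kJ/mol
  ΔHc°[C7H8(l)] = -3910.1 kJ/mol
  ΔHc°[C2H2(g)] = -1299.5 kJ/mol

With combustion enthalpies, reactants minus products:
= [10·(-393.5) + 2·(-2877.4)] − [2·(-1299.5) + 2·(-3910.1)]
= 729.4 kJ/mol

ΔH = 729.4 kJ/mol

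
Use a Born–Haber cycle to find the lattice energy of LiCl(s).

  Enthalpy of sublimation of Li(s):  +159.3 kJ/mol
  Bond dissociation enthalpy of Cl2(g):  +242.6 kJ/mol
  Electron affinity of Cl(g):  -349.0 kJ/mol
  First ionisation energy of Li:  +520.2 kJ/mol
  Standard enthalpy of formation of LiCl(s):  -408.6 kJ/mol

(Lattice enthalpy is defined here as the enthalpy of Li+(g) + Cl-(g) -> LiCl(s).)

ΔHf° = 1·ΔHsub + 1·(ΣIE) + 1/2·D(Cl2) + 1·EA + U
-408.6 = 1·(+159.3) + 1·(+520.2) + 1/2·(+242.6) + 1·(-349.0) + U
U = -408.6 − (+451.8) = -860.4 kJ/mol

U = -860.4 kJ/mol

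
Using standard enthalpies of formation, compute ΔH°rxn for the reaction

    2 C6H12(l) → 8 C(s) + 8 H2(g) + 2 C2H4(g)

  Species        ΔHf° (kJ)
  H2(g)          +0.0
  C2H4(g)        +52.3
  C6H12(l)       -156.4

ΔH°rxn = 417.4 kJ

Products: 8·(+0.0) + 8·(+0.0) + 2·(+52.3) = +104.6
Reactants: 2·(-156.4) = -312.8
ΔH°rxn = (+104.6) − (-312.8) = 417.4 kJ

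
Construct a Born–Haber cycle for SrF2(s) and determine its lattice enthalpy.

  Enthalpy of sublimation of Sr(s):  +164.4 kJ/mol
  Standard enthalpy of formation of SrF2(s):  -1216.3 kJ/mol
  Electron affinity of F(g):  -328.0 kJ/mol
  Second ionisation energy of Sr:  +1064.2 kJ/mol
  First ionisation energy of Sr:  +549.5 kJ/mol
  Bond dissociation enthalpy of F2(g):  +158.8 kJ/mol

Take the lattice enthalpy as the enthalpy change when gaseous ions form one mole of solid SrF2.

ΔHf° = 1·ΔHsub + 1·(ΣIE) + 1·D(F2) + 2·EA + U
-1216.3 = 1·(+164.4) + 1·(+1613.7) + 1·(+158.8) + 2·(-328.0) + U
U = -1216.3 − (+1280.9) = -2497.2 kJ/mol

U = -2497.2 kJ/mol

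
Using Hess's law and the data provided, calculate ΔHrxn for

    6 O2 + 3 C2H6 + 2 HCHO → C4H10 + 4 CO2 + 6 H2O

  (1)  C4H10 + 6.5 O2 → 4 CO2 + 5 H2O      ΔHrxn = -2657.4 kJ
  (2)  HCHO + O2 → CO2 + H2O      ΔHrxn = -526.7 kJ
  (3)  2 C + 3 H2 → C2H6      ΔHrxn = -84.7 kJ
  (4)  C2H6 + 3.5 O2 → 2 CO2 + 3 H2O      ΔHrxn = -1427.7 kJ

(1) reversed: +2657.4 kJ
(2) × 2: (2)·(-526.7) = -1053.4 kJ
(3): not needed.
(4) × 3: (3)·(-1427.7) = -4283.1 kJ
By Hess's law, ΔHrxn = (+2657.4) + (-1053.4) + (-4283.1) = -2679.1 kJ

ΔHrxn = -2679.1 kJ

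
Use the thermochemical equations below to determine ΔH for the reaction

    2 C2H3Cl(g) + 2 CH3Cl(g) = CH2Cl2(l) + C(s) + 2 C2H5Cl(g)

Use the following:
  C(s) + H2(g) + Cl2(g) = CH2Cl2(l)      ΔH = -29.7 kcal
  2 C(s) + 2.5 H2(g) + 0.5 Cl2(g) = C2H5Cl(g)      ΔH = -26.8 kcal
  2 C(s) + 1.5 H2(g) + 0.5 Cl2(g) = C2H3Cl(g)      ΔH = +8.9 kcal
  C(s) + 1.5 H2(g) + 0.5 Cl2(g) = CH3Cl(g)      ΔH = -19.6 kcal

equation 1 as written: -29.7 kcal
equation 2 × 2: (2)·(-26.8) = -53.6 kcal
equation 3 reversed and × 2: (-2)·(+8.9) = -17.8 kcal
equation 4 reversed and × 2: (-2)·(-19.6) = +39.2 kcal
Combining the equations, ΔH = (1)·(-29.7) + (2)·(-26.8) + (-2)·(+8.9) + (-2)·(-19.6) = -61.9 kcal

ΔH = -61.9 kcal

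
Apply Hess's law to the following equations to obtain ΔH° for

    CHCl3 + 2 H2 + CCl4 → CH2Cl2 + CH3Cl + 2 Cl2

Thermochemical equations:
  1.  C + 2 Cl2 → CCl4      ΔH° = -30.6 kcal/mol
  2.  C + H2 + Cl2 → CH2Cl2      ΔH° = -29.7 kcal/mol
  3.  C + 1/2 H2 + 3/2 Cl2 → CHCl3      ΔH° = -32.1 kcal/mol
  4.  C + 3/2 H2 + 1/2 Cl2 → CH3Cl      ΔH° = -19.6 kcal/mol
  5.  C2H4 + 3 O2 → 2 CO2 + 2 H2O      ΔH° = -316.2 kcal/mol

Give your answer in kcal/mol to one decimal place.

eq. 1 reversed (CCl4 must end up as a reactant): +30.6 kcal/mol
eq. 2 as written (CH2Cl2 already on the product side): -29.7 kcal/mol
eq. 3 reversed (reverse to put CHCl3 on the reactant side): +32.1 kcal/mol
eq. 4 as written (CH3Cl already on the product side): -19.6 kcal/mol
eq. 5: not needed (O2 appears nowhere else).
Summing the manipulated equations, ΔH° = (-1)·(-30.6) + (1)·(-29.7) + (-1)·(-32.1) + (1)·(-19.6) = 13.4 kcal/mol

ΔH° = 13.4 kcal/mol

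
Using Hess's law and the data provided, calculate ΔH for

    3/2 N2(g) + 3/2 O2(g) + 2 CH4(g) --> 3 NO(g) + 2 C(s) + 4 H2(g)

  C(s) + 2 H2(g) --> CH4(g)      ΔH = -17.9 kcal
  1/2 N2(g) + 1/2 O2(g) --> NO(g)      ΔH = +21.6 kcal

ΔH = 100.6 kcal

equation 1 reversed and × 2 (reverse to put CH4(g) on the reactant side; scale by 2 for the 2 CH4(g)): (-2)·(-17.9) = +35.8 kcal
equation 2 × 3 (×3 to match 3 NO(g) in the target): (3)·(+21.6) = +64.8 kcal
ΔH = (+35.8) + (+64.8) = 100.6 kcal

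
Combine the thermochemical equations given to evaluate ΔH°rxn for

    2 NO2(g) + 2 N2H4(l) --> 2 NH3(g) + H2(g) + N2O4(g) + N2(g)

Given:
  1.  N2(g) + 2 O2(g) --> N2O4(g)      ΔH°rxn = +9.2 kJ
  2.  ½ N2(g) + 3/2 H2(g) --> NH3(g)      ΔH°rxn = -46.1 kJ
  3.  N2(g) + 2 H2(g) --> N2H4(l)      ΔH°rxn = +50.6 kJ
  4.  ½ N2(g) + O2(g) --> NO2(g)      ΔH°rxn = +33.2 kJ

eq. 1 as written: +9.2 kJ
eq. 2 × 2: (2)·(-46.1) = -92.2 kJ
eq. 3 reversed and × 2: (-2)·(+50.6) = -101.2 kJ
eq. 4 reversed and × 2: (-2)·(+33.2) = -66.4 kJ
ΔH°rxn = (1)·(+9.2) + (2)·(-46.1) + (-2)·(+50.6) + (-2)·(+33.2) = -250.6 kJ

ΔH°rxn = -250.6 kJ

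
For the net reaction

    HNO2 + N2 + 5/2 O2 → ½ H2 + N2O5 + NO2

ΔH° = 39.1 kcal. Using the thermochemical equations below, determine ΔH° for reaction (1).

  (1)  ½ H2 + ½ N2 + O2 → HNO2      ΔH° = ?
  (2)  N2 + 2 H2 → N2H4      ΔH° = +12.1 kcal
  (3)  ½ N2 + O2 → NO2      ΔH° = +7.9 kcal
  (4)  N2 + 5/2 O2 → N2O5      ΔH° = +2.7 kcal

ΔH° = -28.5 kcal

(1) reversed (HNO2 must end up as a reactant): contributes −x
(2): not needed (N2H4 appears nowhere else).
(3) as written (NO2 already on the product side): +7.9 kcal
(4) as written (N2O5 already on the product side): +2.7 kcal
+39.1 = (+7.9) + (+2.7) − x
x = (+39.1 − (+10.6)) / (-1) = -28.5 kcal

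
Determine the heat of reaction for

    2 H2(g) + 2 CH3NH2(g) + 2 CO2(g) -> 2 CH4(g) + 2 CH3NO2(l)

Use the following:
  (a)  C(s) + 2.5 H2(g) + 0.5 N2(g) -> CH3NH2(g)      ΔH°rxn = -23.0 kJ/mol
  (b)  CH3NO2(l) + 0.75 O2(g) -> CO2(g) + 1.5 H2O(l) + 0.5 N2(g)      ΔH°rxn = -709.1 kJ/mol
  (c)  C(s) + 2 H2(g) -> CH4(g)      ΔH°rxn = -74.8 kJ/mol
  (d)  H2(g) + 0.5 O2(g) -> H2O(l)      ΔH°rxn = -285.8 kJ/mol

ΔH°rxn = 457.2 kJ/mol

(a) reversed and × 2 (CH3NH2(g) must end up as a reactant; ×2 to match 2 CH3NH2(g) in the target): (-2)·(-23.0) = +46.0 kJ/mol
(b) reversed and × 2 (CH3NO2(l) must end up as a product; ×2 to match 2 CH3NO2(l) in the target): (-2)·(-709.1) = +1418.2 kJ/mol
(c) × 2 (scale by 2 for the 2 CH4(g)): (2)·(-74.8) = -149.6 kJ/mol
(d) × 3: (3)·(-285.8) = -857.4 kJ/mol
Since enthalpy is a state function, ΔH°rxn = (-2)·(-23.0) + (-2)·(-709.1) + (2)·(-74.8) + (3)·(-285.8) = 457.2 kJ/mol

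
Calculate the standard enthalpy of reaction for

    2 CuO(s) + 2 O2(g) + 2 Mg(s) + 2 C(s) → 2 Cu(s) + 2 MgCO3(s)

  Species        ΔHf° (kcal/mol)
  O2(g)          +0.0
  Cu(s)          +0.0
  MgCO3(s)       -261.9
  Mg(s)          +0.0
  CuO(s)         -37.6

ΔH°rxn = -448.6 kcal/mol

ΔH°rxn = Σ nΔHf°(products) − Σ nΔHf°(reactants).
Products: 2·(+0.0) + 2·(-261.9) = -523.8
Reactants: 2·(-37.6) + 2·(+0.0) + 2·(+0.0) + 2·(+0.0) = -75.2
ΔH°rxn = (-523.8) − (-75.2) = -448.6 kcal/mol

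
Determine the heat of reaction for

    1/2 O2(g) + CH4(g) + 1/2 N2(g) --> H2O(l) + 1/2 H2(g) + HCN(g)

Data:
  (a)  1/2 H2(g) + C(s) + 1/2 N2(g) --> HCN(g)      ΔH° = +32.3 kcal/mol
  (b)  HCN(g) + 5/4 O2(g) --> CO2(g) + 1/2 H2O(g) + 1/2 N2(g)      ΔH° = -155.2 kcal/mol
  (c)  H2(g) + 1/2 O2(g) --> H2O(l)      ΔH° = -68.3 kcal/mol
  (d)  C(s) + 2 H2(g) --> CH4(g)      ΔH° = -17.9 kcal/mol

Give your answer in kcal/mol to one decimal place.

(a) as written: +32.3 kcal/mol
(b): not needed.
(c) as written: -68.3 kcal/mol
(d) reversed: +17.9 kcal/mol
ΔH° = (+32.3) + (-68.3) + (+17.9) = -18.1 kcal/mol

ΔH° = -18.1 kcal/mol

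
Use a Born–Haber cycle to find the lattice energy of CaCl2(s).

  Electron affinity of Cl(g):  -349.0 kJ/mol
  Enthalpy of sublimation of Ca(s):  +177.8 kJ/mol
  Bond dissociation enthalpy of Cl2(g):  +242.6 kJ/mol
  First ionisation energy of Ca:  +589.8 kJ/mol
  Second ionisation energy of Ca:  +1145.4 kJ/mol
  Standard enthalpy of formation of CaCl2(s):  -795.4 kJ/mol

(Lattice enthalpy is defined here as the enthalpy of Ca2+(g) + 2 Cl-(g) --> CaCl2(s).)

ΔHf° = 1·ΔHsub + 1·(ΣIE) + 1·D(Cl2) + 2·EA + U
-795.4 = 1·(+177.8) + 1·(+1735.2) + 1·(+242.6) + 2·(-349.0) + U
U = -795.4 − (+1457.6) = -2253.0 kJ/mol

U = -2253.0 kJ/mol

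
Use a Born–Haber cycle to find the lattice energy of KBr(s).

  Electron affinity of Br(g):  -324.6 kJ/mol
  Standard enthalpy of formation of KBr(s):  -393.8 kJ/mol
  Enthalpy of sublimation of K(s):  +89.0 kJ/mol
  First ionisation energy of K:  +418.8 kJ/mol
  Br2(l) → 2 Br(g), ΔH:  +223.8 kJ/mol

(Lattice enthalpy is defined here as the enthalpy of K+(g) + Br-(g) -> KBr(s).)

ΔHf° = 1·ΔHsub + 1·(ΣIE) + 1/2·D(Br2) + 1·EA + U
-393.8 = 1·(+89.0) + 1·(+418.8) + 1/2·(+223.8) + 1·(-324.6) + U
U = -393.8 − (+295.1) = -688.9 kJ/mol

U = -688.9 kJ/mol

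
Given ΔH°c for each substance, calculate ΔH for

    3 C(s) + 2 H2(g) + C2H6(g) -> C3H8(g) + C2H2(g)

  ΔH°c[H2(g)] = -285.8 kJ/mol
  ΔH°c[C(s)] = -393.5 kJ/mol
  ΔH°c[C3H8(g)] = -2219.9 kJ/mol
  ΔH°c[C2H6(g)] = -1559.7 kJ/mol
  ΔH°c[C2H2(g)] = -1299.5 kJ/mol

Using ΔH = Σ nΔHc°(reactants) − Σ nΔHc°(products):
= [3·(-393.5) + 2·(-285.8) + 1·(-1559.7)] − [1·(-2219.9) + 1·(-1299.5)]
= 207.6 kJ/mol

ΔH = 207.6 kJ/mol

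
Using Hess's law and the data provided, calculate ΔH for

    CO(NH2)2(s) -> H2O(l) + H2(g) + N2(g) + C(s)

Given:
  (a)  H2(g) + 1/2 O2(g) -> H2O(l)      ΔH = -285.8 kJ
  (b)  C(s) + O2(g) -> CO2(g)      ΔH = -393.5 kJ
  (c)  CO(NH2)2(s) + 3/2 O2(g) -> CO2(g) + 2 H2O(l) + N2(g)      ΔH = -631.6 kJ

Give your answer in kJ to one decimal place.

(a) reversed: +285.8 kJ
(b) reversed: +393.5 kJ
(c) as written: -631.6 kJ
Since enthalpy is a state function, ΔH = (-1)·(-285.8) + (-1)·(-393.5) + (1)·(-631.6) = 47.7 kJ

ΔH = 47.7 kJ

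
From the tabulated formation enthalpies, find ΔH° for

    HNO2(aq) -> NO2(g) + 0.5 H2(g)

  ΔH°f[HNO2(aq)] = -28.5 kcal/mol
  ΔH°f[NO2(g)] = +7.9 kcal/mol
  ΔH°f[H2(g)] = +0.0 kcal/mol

ΔH° = 36.4 kcal/mol

Products: 1·(+7.9) + 1/2·(+0.0) = +7.9
Reactants: 1·(-28.5) = -28.5
ΔH° = (+7.9) − (-28.5) = 36.4 kcal/mol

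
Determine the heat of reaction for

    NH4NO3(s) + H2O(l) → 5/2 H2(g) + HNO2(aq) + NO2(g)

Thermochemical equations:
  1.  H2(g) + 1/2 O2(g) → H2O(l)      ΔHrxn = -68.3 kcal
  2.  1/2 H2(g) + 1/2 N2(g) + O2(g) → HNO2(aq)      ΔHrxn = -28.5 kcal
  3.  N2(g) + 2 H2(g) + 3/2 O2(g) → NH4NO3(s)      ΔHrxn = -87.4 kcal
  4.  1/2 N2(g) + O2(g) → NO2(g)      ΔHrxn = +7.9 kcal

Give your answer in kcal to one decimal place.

eq. 1 reversed (reverse to put H2O(l) on the reactant side): +68.3 kcal
eq. 2 as written (HNO2(aq) already on the product side): -28.5 kcal
eq. 3 reversed (NH4NO3(s) must end up as a reactant): +87.4 kcal
eq. 4 as written (NO2(g) already on the product side): +7.9 kcal
Since enthalpy is a state function, ΔHrxn = (-1)·(-68.3) + (1)·(-28.5) + (-1)·(-87.4) + (1)·(+7.9) = 135.1 kcal

ΔHrxn = 135.1 kcal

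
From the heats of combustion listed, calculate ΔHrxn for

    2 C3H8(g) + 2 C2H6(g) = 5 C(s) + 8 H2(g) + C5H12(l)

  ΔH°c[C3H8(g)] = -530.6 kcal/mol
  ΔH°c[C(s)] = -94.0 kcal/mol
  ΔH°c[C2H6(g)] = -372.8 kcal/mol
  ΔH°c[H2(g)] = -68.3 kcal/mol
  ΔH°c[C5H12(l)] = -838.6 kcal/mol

ΔHrxn = 48.2 kcal/mol

With combustion enthalpies, reactants minus products:
= [2·(-530.6) + 2·(-372.8)] − [5·(-94.0) + 8·(-68.3) + 1·(-838.6)]
= 48.2 kcal/mol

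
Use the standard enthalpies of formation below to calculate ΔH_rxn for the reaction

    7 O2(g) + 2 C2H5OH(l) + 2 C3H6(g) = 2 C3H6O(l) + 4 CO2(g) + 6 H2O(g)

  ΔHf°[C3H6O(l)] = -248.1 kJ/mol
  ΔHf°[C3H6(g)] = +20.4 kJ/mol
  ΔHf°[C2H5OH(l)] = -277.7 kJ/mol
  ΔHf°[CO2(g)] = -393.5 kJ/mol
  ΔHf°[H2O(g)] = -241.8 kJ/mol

ΔH_rxn = -3006.4 kJ/mol

Products: 2·(-248.1) + 4·(-393.5) + 6·(-241.8) = -3521.0
Reactants: 7·(+0.0) + 2·(-277.7) + 2·(+20.4) = -514.6
ΔH_rxn = (-3521.0) − (-514.6) = -3006.4 kJ/mol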